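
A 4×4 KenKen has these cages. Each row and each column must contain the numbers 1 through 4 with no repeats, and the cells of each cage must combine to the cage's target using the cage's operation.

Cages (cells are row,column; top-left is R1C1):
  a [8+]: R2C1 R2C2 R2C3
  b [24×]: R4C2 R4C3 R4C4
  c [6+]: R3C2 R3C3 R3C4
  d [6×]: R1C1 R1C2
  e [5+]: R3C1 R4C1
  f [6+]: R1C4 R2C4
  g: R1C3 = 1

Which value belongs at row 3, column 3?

3

G is a freebie, which forces R1C3 = 1.
In row 1, 4 can only go at R1C4, so R1C4 = 4.
Column 4 already has 4, leaving R2C4 = 2.
Column 4 already has 2; hence R4C4 = 3.
Column 4 already has 3, leaving R3C4 = 1.
In row 3, 4 can only go at R3C1, so R3C1 = 4.
Cage e's pair has sum 5, so R4C1 = 1.
1 is placed in column 1, leaving R2C1 = 3.
The 3 cells of cage a must have sum 8, so R2C2 = 1.
Cage a has sum 8; hence R2C3 = 4.
Column 3 now contains 4, which forces R4C3 = 2.
Column 1 already has 3, which forces R1C1 = 2.
Cage d needs two cells with product 6, leaving R1C2 = 3.
The 3 cells of cage c must have sum 6, leaving R3C2 = 2.
Column 3 now contains 2, which forces R3C3 = 3.
Row 4 now contains 2, so R4C2 = 4.
The full grid is 2 3 1 4 / 3 1 4 2 / 4 2 3 1 / 1 4 2 3.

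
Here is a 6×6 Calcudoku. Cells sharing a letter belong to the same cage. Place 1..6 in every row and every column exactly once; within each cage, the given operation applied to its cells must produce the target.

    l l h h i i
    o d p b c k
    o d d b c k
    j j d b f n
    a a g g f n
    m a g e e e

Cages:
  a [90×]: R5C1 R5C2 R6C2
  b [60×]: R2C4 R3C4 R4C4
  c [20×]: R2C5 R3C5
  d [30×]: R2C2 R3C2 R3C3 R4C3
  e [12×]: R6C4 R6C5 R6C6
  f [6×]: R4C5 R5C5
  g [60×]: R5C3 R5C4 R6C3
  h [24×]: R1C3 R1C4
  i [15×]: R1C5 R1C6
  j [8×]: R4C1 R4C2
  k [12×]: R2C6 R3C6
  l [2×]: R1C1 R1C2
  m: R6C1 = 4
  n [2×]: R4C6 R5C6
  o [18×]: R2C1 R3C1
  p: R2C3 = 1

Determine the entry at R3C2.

Cage p is given, leaving R2C3 = 1.
M is a freebie, which forces R6C1 = 4.
The 4 cells of cage d must have product 30, so R3C2 = 1.
Column 1 now contains 4; hence R4C1 = 2.
Cage j's pair has product 8; hence R4C2 = 4.
Row 4 already has 2, leaving R4C6 = 1.
1 is placed in column 6, leaving R5C6 = 2.
Column 6 now contains 2, leaving R6C6 = 6.
Column 1 already has 2, which forces R1C1 = 1.
Column 2 already has 1; hence R1C2 = 2.
The two cells of cage f must have product 6, so R4C5 = 6.
Cage f's pair has product 6; hence R5C5 = 1.
Column 5 already has 1, which forces R6C5 = 2.
Cage d has product 30, so R3C3 = 2.
Row 6 already has 2, so R6C4 = 1.
In row 2, 2 can only go at R2C4, so R2C4 = 2.
The 3 cells of cage b must have product 60, so R3C4 = 6.
The 3 cells of cage b must have product 60, so R4C4 = 5.
The two cells of cage h must have product 24, leaving R1C3 = 6.
Column 4 already has 6, leaving R1C4 = 4.
Cage o's pair has product 18, which forces R2C1 = 6.
The 4 cells of cage d must have product 30, which forces R2C2 = 5.
Row 2 already has 5, leaving R2C5 = 4.
Row 2 now contains 4, which forces R2C6 = 3.
Row 3 already has 6, which forces R3C1 = 3.
4 is placed in column 5, which forces R3C5 = 5.
Column 6 now contains 3, so R3C6 = 4.
5 is placed in row 4; hence R4C3 = 3.
Column 1 already has 3; hence R5C1 = 5.
Row 5 now contains 5, leaving R5C3 = 4.
Column 4 already has 4, so R5C4 = 3.
Column 2 already has 5, leaving R6C2 = 3.
Column 3 now contains 3; hence R6C3 = 5.
Column 5 already has 5; hence R1C5 = 3.
Column 6 now contains 3, which forces R1C6 = 5.
Row 5 now contains 3, so R5C2 = 6.
The full grid is 1 2 6 4 3 5 / 6 5 1 2 4 3 / 3 1 2 6 5 4 / 2 4 3 5 6 1 / 5 6 4 3 1 2 / 4 3 5 1 2 6.

1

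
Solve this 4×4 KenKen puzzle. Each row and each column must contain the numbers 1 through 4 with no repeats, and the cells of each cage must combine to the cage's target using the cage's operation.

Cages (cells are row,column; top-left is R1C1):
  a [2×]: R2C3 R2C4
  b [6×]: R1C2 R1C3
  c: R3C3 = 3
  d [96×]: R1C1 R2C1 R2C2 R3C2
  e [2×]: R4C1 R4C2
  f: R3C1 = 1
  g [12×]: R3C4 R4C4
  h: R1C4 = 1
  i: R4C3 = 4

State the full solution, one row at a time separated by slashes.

4 3 2 1 / 3 4 1 2 / 1 2 3 4 / 2 1 4 3

Cage h is given, so R1C4 = 1.
Column 4 now contains 1; hence R2C4 = 2.
Cage f is a single given cell, which forces R3C1 = 1.
C is a freebie, which forces R3C3 = 3.
Row 3 now contains 3, which forces R3C4 = 4.
1 is placed in column 1, leaving R4C1 = 2.
Row 4 now contains 2, which forces R4C2 = 1.
Cage i is a single given cell, so R4C3 = 4.
Column 4 now contains 4, so R4C4 = 3.
Cage d has product 96; hence R1C1 = 4.
Cage b's pair has product 6, so R1C2 = 3.
3 is placed in column 3, which forces R1C3 = 2.
Cage d needs product 96, so R2C1 = 3.
The 4 cells of cage d must have product 96, which forces R2C2 = 4.
Row 2 already has 2, which forces R2C3 = 1.
4 is placed in row 3; hence R3C2 = 2.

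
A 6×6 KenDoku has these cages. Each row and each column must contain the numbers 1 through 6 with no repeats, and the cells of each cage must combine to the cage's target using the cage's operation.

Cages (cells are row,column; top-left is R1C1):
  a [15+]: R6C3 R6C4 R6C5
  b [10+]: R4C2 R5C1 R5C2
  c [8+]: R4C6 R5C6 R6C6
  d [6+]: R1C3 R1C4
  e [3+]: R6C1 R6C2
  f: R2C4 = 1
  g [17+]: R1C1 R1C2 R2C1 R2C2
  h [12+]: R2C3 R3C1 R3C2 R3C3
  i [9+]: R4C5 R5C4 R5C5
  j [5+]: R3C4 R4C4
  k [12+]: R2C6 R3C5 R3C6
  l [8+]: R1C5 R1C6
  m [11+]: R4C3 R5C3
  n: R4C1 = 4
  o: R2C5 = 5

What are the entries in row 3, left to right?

F is a freebie, leaving R2C4 = 1.
O is a freebie, leaving R2C5 = 5.
Cage n is a single given cell; hence R4C1 = 4.
Row 6 needs a 3, and only R6C6 is open for it.
The 3 cells of cage c must have sum 8, leaving R4C6 = 1.
The 3 cells of cage c must have sum 8, which forces R5C6 = 4.
Cage i has sum 9, leaving R5C5 = 1.
1 is placed in column 5, leaving R3C5 = 4.
Column 5 now contains 4; hence R6C5 = 6.
The only place for 6 in row 4 is R4C3.
6 is placed in column 3, which forces R5C3 = 5.
5 is placed in row 5, which forces R5C4 = 6.
5 is placed in column 3, so R6C3 = 4.
4 is placed in row 6, so R6C4 = 5.
The two cells of cage d must have sum 6, so R1C3 = 2.
The two cells of cage d must have sum 6, so R1C4 = 4.
2 is placed in row 1, so R1C5 = 3.
2 is placed in column 3, which forces R2C3 = 3.
Column 3 already has 3, so R3C3 = 1.
Cage b needs sum 10, which forces R4C2 = 5.
The 3 cells of cage i must have sum 9, so R4C5 = 2.
Column 2 already has 5, which forces R1C2 = 6.
Cage l's pair has sum 8, which forces R1C6 = 5.
Cage g needs sum 17, so R2C2 = 4.
Cage j's pair has sum 5, leaving R3C4 = 2.
Row 3 already has 2; hence R3C6 = 6.
2 is placed in row 4, leaving R4C4 = 3.
Row 1 now contains 5, so R1C1 = 1.
Cage g has sum 17, which forces R2C1 = 6.
Column 6 now contains 6, leaving R2C6 = 2.
Row 3 now contains 6, so R3C1 = 5.
Row 3 already has 2; hence R3C2 = 3.
3 is placed in column 2; hence R5C2 = 2.
Column 1 already has 1, which forces R6C1 = 2.
2 is placed in column 2, leaving R6C2 = 1.
2 is placed in row 5; hence R5C1 = 3.
Filled in: 1 6 2 4 3 5 / 6 4 3 1 5 2 / 5 3 1 2 4 6 / 4 5 6 3 2 1 / 3 2 5 6 1 4 / 2 1 4 5 6 3.

5 3 1 2 4 6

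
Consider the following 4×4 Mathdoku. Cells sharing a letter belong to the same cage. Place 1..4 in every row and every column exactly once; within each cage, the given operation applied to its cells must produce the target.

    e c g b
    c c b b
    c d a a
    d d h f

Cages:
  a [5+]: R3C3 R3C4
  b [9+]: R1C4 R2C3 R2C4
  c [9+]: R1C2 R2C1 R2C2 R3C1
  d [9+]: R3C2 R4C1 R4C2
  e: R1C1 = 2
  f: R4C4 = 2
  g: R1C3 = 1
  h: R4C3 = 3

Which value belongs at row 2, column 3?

Cage e is given, leaving R1C1 = 2.
Cage g is a single given cell, which forces R1C3 = 1.
H is a freebie, so R4C3 = 3.
Cage f is given; hence R4C4 = 2.
The 3 cells of cage d must have sum 9, so R3C2 = 4.
Row 3 already has 4, which forces R3C3 = 2.
3 is placed in row 4, so R4C1 = 4.
The 3 cells of cage d must have sum 9, leaving R4C2 = 1.
Column 2 now contains 4, which forces R1C2 = 3.
Cage b has sum 9, leaving R1C4 = 4.
Column 2 already has 1, so R2C2 = 2.
Column 3 already has 2, so R2C3 = 4.
The 3 cells of cage b must have sum 9, so R2C4 = 1.
Cage a needs two cells with sum 5, so R3C4 = 3.
Row 2 already has 1, which forces R2C1 = 3.
3 is placed in row 3, leaving R3C1 = 1.
Completed grid: 2 3 1 4 / 3 2 4 1 / 1 4 2 3 / 4 1 3 2.

4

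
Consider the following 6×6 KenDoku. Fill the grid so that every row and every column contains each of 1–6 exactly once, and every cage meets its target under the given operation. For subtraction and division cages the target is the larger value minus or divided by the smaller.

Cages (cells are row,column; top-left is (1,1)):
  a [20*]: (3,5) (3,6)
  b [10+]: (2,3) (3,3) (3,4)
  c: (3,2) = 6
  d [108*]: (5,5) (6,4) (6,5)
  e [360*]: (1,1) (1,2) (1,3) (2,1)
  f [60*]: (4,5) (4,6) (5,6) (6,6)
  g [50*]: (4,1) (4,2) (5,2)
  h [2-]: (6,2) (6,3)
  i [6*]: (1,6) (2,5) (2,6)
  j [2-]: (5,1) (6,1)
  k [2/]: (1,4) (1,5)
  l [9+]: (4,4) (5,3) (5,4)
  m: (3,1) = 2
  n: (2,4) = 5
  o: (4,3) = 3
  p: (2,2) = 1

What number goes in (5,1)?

P is a freebie, so (2,2) = 1.
Cage n is given; hence (2,4) = 5.
Cage m is given, so (3,1) = 2.
Cage c is given, so (3,2) = 6.
Cage g needs product 50, which forces (4,1) = 5.
The 3 cells of cage g must have product 50, leaving (4,2) = 2.
O is a freebie; hence (4,3) = 3.
The 3 cells of cage g must have product 50, which forces (5,2) = 5.
Cage d has product 108, leaving (5,5) = 6.
Cage d has product 108, so (6,4) = 6.
Cage d needs product 108, so (6,5) = 3.
Cage e needs product 360; hence (1,3) = 5.
The 3 cells of cage i must have product 6; hence (1,6) = 1.
Column 5 now contains 3; hence (2,5) = 2.
Cage i needs product 6; hence (2,6) = 3.
Column 3 already has 5, leaving (3,3) = 1.
1 is placed in row 3, leaving (3,4) = 3.
Cage l has sum 9, which forces (4,4) = 4.
Row 4 already has 4, which forces (4,5) = 1.
Row 4 already has 4, which forces (4,6) = 6.
The two cells of cage j must have difference 2, which forces (5,1) = 3.
3 is placed in column 4, leaving (5,4) = 1.
Column 6 already has 3, so (5,6) = 2.
The two cells of cage j must have difference 2, so (6,1) = 1.
Row 6 now contains 3, which forces (6,2) = 4.
The two cells of cage h must have difference 2, which forces (6,3) = 2.
Cage f needs product 60, leaving (6,6) = 5.
Column 2 already has 4, which forces (1,2) = 3.
Column 4 now contains 4; hence (1,4) = 2.
Column 5 already has 2, so (1,5) = 4.
Cage b has sum 10, which forces (2,3) = 6.
The two cells of cage a must have product 20, which forces (3,5) = 5.
Column 6 now contains 5; hence (3,6) = 4.
2 is placed in row 5, so (5,3) = 4.
4 is placed in row 1, leaving (1,1) = 6.
Row 2 already has 6, leaving (2,1) = 4.
The full grid is 6 3 5 2 4 1 / 4 1 6 5 2 3 / 2 6 1 3 5 4 / 5 2 3 4 1 6 / 3 5 4 1 6 2 / 1 4 2 6 3 5.

3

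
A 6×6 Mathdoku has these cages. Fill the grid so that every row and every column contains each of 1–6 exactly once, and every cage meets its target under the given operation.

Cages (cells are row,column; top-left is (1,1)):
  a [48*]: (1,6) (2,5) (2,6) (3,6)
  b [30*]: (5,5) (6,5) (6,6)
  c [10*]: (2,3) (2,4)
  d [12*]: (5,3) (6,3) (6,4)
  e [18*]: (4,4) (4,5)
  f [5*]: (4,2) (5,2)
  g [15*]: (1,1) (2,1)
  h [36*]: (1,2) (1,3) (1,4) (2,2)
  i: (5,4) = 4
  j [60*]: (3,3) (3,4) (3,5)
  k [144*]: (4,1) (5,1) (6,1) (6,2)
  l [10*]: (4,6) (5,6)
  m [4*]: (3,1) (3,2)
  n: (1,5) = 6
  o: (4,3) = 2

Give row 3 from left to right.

Cage n is a single given cell; hence (1,5) = 6.
Cage o is given, which forces (4,3) = 2.
Column 5 now contains 6; hence (4,5) = 3.
2 is placed in row 4, which forces (4,6) = 5.
Cage i is given, which forces (5,4) = 4.
Column 6 already has 5, so (5,6) = 2.
2 is placed in column 3, so (2,3) = 5.
The two cells of cage c must have product 10, leaving (2,4) = 2.
2 is placed in row 2, which forces (2,5) = 4.
Row 4 now contains 5, leaving (4,2) = 1.
Row 4 already has 3, which forces (4,4) = 6.
The two cells of cage f must have product 5, leaving (5,2) = 5.
5 is placed in row 5, so (5,5) = 1.
Cage g's pair has product 15, which forces (1,1) = 5.
Row 2 now contains 5, leaving (2,1) = 3.
3 is placed in row 2, leaving (2,2) = 6.
3 is placed in row 2, which forces (2,6) = 1.
Cage m's pair has product 4, which forces (3,1) = 1.
1 is placed in column 2; hence (3,2) = 4.
Row 3 now contains 4; hence (3,3) = 6.
Row 3 now contains 4, which forces (3,6) = 3.
6 is placed in row 4, leaving (4,1) = 4.
3 is placed in column 1, which forces (5,1) = 6.
The 3 cells of cage d must have product 12; hence (5,3) = 3.
6 is placed in column 1; hence (6,1) = 2.
Row 6 already has 2, so (6,2) = 3.
Cage d has product 12, so (6,3) = 4.
Cage d has product 12; hence (6,4) = 1.
Cage b has product 30; hence (6,5) = 5.
Cage b needs product 30, leaving (6,6) = 6.
Column 2 now contains 4; hence (1,2) = 2.
Column 3 now contains 3, so (1,3) = 1.
Column 4 already has 1, leaving (1,4) = 3.
Column 6 now contains 3, which forces (1,6) = 4.
Row 3 already has 3; hence (3,4) = 5.
Column 5 already has 5; hence (3,5) = 2.
Filled in: 5 2 1 3 6 4 / 3 6 5 2 4 1 / 1 4 6 5 2 3 / 4 1 2 6 3 5 / 6 5 3 4 1 2 / 2 3 4 1 5 6.

1 4 6 5 2 3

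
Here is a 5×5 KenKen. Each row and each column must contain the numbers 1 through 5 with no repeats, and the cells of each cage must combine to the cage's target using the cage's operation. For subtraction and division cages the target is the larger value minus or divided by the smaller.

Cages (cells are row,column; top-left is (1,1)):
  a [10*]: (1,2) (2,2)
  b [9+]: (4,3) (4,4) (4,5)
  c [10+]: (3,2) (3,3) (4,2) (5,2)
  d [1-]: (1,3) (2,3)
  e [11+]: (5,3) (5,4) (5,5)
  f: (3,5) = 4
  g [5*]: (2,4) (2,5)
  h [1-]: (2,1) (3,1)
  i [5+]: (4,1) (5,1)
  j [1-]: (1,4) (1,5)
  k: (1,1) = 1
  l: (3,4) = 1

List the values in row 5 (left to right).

Cage k is given; hence (1,1) = 1.
L is a freebie, leaving (3,4) = 1.
F is a freebie, which forces (3,5) = 4.
Column 4 already has 1, which forces (2,4) = 5.
Cage g's pair has product 5, so (2,5) = 1.
Cage a needs two cells with product 10; hence (1,2) = 5.
Row 2 now contains 5, leaving (2,2) = 2.
Column 2 now contains 2; hence (3,2) = 3.
Row 3 already has 3, which forces (3,3) = 2.
Cage h's pair has difference 1, which forces (2,1) = 4.
Row 2 now contains 4, leaving (2,3) = 3.
2 is placed in row 3, leaving (3,1) = 5.
Column 3 already has 3; hence (1,3) = 4.
Column 3 already has 4; hence (4,3) = 1.
Column 3 already has 4, so (5,3) = 5.
5 is placed in row 5, leaving (5,5) = 2.
The two cells of cage j must have difference 1, leaving (1,4) = 2.
Column 5 already has 2, leaving (1,5) = 3.
Cage i's pair has sum 5, which forces (4,1) = 2.
1 is placed in row 4; hence (4,2) = 4.
Cage b needs sum 9; hence (4,4) = 3.
The 3 cells of cage b must have sum 9, which forces (4,5) = 5.
Row 5 now contains 2; hence (5,1) = 3.
The 4 cells of cage c must have sum 10, so (5,2) = 1.
Row 5 now contains 2, which forces (5,4) = 4.
Filled in: 1 5 4 2 3 / 4 2 3 5 1 / 5 3 2 1 4 / 2 4 1 3 5 / 3 1 5 4 2.

3 1 5 4 2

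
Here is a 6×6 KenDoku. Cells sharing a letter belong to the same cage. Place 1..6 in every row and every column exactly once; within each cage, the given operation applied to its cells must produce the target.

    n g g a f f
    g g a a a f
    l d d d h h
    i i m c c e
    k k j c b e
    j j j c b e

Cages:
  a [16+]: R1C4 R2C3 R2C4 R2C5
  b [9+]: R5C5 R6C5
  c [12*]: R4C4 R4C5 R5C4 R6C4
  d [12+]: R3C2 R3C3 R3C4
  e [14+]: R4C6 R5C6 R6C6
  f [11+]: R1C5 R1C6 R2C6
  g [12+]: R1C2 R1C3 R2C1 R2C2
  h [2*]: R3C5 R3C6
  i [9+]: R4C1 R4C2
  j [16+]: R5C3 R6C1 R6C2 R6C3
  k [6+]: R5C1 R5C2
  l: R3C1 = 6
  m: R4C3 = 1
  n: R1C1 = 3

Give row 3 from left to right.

Cage n is given; hence R1C1 = 3.
Cage l is a single given cell; hence R3C1 = 6.
M is a freebie, so R4C3 = 1.
Row 4 already has 1, so R4C5 = 2.
2 is placed in column 5; hence R3C5 = 1.
The two cells of cage h must have product 2; hence R3C6 = 2.
The 4 cells of cage c must have product 12, which forces R4C4 = 3.
In row 4, 6 can only go at R4C6, so R4C6 = 6.
The 3 cells of cage f must have sum 11, which forces R1C5 = 6.
The only place for 6 in row 5 is R5C3.
Row 5 needs a 3, and only R5C6 is open for it.
3 is placed in column 6, so R6C6 = 5.
Cage b needs two cells with sum 9; hence R5C5 = 5.
The 4 cells of cage j must have sum 16, so R6C1 = 1.
Cage j has sum 16; hence R6C2 = 6.
The 4 cells of cage j must have sum 16, which forces R6C3 = 3.
1 is placed in row 6, so R6C4 = 2.
5 is placed in row 6; hence R6C5 = 4.
Column 5 now contains 4, so R2C5 = 3.
The 3 cells of cage d must have sum 12; hence R3C2 = 3.
2 is placed in column 4, leaving R5C4 = 1.
In row 2, 6 can only go at R2C4, so R2C4 = 6.
The 4 cells of cage a must have sum 16, so R1C4 = 5.
The 4 cells of cage a must have sum 16, which forces R2C3 = 2.
Column 4 already has 5, which forces R3C4 = 4.
The 4 cells of cage g must have sum 12, so R1C2 = 2.
Column 3 now contains 2; hence R1C3 = 4.
4 is placed in row 1; hence R1C6 = 1.
The 4 cells of cage g must have sum 12, which forces R2C1 = 5.
The 4 cells of cage g must have sum 12, which forces R2C2 = 1.
1 is placed in column 6, so R2C6 = 4.
Row 3 now contains 4, so R3C3 = 5.
Column 1 now contains 5, which forces R4C1 = 4.
Row 4 now contains 4, which forces R4C2 = 5.
Column 1 now contains 4, so R5C1 = 2.
Column 2 now contains 2, leaving R5C2 = 4.
Completed grid: 3 2 4 5 6 1 / 5 1 2 6 3 4 / 6 3 5 4 1 2 / 4 5 1 3 2 6 / 2 4 6 1 5 3 / 1 6 3 2 4 5.

6 3 5 4 1 2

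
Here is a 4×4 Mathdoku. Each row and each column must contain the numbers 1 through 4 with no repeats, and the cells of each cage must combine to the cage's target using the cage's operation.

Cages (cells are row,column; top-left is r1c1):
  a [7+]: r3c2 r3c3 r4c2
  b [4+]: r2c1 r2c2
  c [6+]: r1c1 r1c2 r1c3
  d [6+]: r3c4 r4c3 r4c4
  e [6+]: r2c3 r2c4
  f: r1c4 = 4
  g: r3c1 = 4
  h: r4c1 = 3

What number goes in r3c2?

2

Cage f is given, leaving r1c4 = 4.
Column 4 now contains 4, so r2c4 = 2.
Cage g is a single given cell, which forces r3c1 = 4.
H is a freebie, so r4c1 = 3.
Row 4 now contains 3, so r4c4 = 1.
Column 1 already has 3, so r2c1 = 1.
The two cells of cage b must have sum 4, so r2c2 = 3.
2 is placed in row 2, which forces r2c3 = 4.
1 is placed in column 4, so r3c4 = 3.
1 is placed in row 4, leaving r4c3 = 2.
Column 1 already has 1, so r1c1 = 2.
Cage c has sum 6, so r1c2 = 1.
Cage c needs sum 6, leaving r1c3 = 3.
Cage a needs sum 7; hence r3c2 = 2.
Column 3 now contains 2, leaving r3c3 = 1.
Row 4 now contains 2, leaving r4c2 = 4.
Completed grid: 2 1 3 4 / 1 3 4 2 / 4 2 1 3 / 3 4 2 1.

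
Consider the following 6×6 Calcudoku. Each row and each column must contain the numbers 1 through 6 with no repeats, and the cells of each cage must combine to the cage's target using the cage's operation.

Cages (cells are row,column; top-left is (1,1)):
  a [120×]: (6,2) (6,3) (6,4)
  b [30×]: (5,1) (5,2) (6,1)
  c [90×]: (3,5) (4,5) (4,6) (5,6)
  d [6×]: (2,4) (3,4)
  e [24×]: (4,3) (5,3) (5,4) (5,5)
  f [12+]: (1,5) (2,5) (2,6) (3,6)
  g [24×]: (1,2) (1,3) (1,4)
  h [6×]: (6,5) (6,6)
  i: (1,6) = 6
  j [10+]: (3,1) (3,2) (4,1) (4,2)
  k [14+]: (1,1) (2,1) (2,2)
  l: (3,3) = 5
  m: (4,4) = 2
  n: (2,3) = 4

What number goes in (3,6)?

Cage i is given, which forces (1,6) = 6.
N is a freebie, which forces (2,3) = 4.
Cage l is given; hence (3,3) = 5.
M is a freebie; hence (4,4) = 2.
Column 3 already has 5; hence (6,3) = 6.
The only place for 1 in row 1 is (1,5).
The only place for 5 in row 1 is (1,1).
The 3 cells of cage b must have product 30; hence (5,2) = 5.
Column 2 now contains 5, leaving (6,2) = 4.
Row 6 already has 4, leaving (6,4) = 5.
Cage g has product 24, which forces (1,4) = 4.
Cage e needs product 24; hence (5,3) = 2.
Cage e needs product 24, which forces (5,5) = 4.
Cage g has product 24, which forces (1,2) = 2.
Column 3 now contains 2, leaving (1,3) = 3.
Column 3 now contains 3; hence (4,3) = 1.
Cage j needs sum 10; hence (3,1) = 2.
The 4 cells of cage j must have sum 10, leaving (3,2) = 1.
Row 3 already has 1, so (3,4) = 6.
Row 3 now contains 6, leaving (3,5) = 3.
Row 3 already has 3, so (3,6) = 4.
The 4 cells of cage j must have sum 10, so (4,1) = 4.
Cage j has sum 10, leaving (4,2) = 3.
Row 4 now contains 3, which forces (4,6) = 5.
The 4 cells of cage e must have product 24, so (5,4) = 3.
Row 5 now contains 3, so (5,6) = 1.
Column 1 already has 2, so (6,1) = 1.
Column 5 already has 3, which forces (6,5) = 2.
2 is placed in row 6, which forces (6,6) = 3.
Cage k has sum 14, leaving (2,1) = 3.
Column 2 already has 3, which forces (2,2) = 6.
Column 4 already has 6, leaving (2,4) = 1.
Cage f needs sum 12, which forces (2,5) = 5.
3 is placed in column 6, leaving (2,6) = 2.
Row 4 already has 5, so (4,5) = 6.
Row 5 now contains 3, leaving (5,1) = 6.
The full grid is 5 2 3 4 1 6 / 3 6 4 1 5 2 / 2 1 5 6 3 4 / 4 3 1 2 6 5 / 6 5 2 3 4 1 / 1 4 6 5 2 3.

4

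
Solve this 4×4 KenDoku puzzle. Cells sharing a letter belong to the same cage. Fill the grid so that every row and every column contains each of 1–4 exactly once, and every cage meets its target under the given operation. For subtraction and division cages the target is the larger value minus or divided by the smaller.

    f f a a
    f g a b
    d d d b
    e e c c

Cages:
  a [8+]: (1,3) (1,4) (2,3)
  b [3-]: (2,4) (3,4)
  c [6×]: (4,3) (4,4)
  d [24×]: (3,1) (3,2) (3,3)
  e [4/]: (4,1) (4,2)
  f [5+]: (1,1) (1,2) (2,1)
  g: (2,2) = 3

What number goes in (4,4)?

Cage g is given; hence (2,2) = 3.
The only place for 1 in row 3 is (3,4).
1 is placed in column 4, leaving (2,4) = 4.
Cage a needs sum 8; hence (1,3) = 4.
The only place for 1 in column 3 is (2,3).
Cage f needs sum 5, so (1,1) = 1.
Cage f has sum 5, leaving (1,2) = 2.
Cage a needs sum 8, leaving (1,4) = 3.
1 is placed in row 2, so (2,1) = 2.
Column 2 now contains 2, leaving (3,2) = 4.
Column 1 already has 1, which forces (4,1) = 4.
Column 2 now contains 4; hence (4,2) = 1.
Column 4 already has 3, so (4,4) = 2.
Row 3 already has 4, leaving (3,1) = 3.
The 3 cells of cage d must have product 24, so (3,3) = 2.
2 is placed in row 4, leaving (4,3) = 3.
Filled in: 1 2 4 3 / 2 3 1 4 / 3 4 2 1 / 4 1 3 2.

2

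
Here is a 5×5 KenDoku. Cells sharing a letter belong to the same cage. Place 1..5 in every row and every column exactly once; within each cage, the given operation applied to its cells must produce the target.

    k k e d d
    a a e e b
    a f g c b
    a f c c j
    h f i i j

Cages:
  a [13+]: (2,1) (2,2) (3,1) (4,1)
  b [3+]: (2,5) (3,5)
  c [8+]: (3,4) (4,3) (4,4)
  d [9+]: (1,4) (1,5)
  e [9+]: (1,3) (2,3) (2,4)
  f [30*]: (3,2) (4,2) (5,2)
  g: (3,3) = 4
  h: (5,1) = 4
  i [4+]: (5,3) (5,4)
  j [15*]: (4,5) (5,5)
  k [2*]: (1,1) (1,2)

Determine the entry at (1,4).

G is a freebie; hence (3,3) = 4.
Cage h is given, which forces (5,1) = 4.
The only place for 3 in row 1 is (1,3).
Column 3 already has 3, so (5,3) = 1.
Cage i's pair has sum 4, so (5,4) = 3.
3 is placed in row 5, so (5,5) = 5.
The two cells of cage d must have sum 9, so (1,4) = 5.
Column 5 now contains 5, which forces (1,5) = 4.
Column 5 now contains 5, leaving (4,5) = 3.
5 is placed in row 5; hence (5,2) = 2.
The two cells of cage k must have product 2; hence (1,1) = 2.
Column 2 already has 2, leaving (1,2) = 1.
Cage f has product 30, which forces (3,2) = 3.
Row 4 already has 3, leaving (4,2) = 5.
Row 4 already has 5, leaving (4,3) = 2.
Cage a has sum 13; hence (2,1) = 3.
Column 2 already has 5; hence (2,2) = 4.
2 is placed in column 3, leaving (2,3) = 5.
Cage e has sum 9, leaving (2,4) = 1.
Row 2 now contains 1; hence (2,5) = 2.
Cage a has sum 13, which forces (3,1) = 5.
Cage c needs sum 8; hence (3,4) = 2.
2 is placed in column 5, so (3,5) = 1.
Row 4 already has 5, leaving (4,1) = 1.
Cage c needs sum 8, so (4,4) = 4.
Completed grid: 2 1 3 5 4 / 3 4 5 1 2 / 5 3 4 2 1 / 1 5 2 4 3 / 4 2 1 3 5.

5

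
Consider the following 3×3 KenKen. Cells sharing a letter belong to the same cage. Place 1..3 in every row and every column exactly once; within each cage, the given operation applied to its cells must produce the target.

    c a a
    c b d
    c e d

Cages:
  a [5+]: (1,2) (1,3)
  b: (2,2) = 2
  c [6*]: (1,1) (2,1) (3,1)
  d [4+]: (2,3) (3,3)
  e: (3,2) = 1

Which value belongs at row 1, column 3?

2

Cage b is a single given cell, which forces (2,2) = 2.
E is a freebie, which forces (3,2) = 1.
Row 3 now contains 1; hence (3,3) = 3.
Column 2 already has 2; hence (1,2) = 3.
3 is placed in column 3, leaving (1,3) = 2.
3 is placed in column 3, which forces (2,3) = 1.
3 is placed in row 3, which forces (3,1) = 2.
Row 1 now contains 3, which forces (1,1) = 1.
Row 2 now contains 1; hence (2,1) = 3.
Completed grid: 1 3 2 / 3 2 1 / 2 1 3.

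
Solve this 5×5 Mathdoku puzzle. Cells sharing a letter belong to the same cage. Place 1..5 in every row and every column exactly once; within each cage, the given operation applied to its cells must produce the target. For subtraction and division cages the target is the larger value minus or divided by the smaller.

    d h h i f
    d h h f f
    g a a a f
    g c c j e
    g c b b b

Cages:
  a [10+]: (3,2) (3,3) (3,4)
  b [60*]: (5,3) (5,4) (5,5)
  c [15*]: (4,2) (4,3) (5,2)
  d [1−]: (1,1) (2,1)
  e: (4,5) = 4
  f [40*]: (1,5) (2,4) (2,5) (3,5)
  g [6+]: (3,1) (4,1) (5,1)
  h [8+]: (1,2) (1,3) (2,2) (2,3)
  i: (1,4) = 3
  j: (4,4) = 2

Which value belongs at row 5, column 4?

5

Cage i is given, so (1,4) = 3.
Cage j is a single given cell, leaving (4,4) = 2.
Cage e is given; hence (4,5) = 4.
Cage f needs product 40, leaving (2,4) = 4.
4 is placed in column 4, leaving (5,4) = 5.
Row 5 now contains 5, so (5,5) = 3.
Column 4 already has 5; hence (3,4) = 1.
Row 5 now contains 3, which forces (5,2) = 1.
Row 5 now contains 3; hence (5,3) = 4.
Cage h has sum 8; hence (1,2) = 2.
Cage h has sum 8, leaving (1,3) = 1.
1 is placed in row 1, so (1,5) = 5.
Cage h has sum 8, leaving (2,2) = 3.
The 4 cells of cage h must have sum 8, which forces (2,3) = 2.
2 is placed in row 2; hence (2,5) = 1.
Cage g has sum 6, which forces (3,1) = 3.
Cage a has sum 10, which forces (3,2) = 4.
4 is placed in column 3; hence (3,3) = 5.
5 is placed in column 5; hence (3,5) = 2.
The 3 cells of cage g must have sum 6, so (4,1) = 1.
Column 2 now contains 3; hence (4,2) = 5.
5 is placed in column 3; hence (4,3) = 3.
Row 5 now contains 1, leaving (5,1) = 2.
1 is placed in row 1, which forces (1,1) = 4.
Row 2 already has 1, which forces (2,1) = 5.
The full grid is 4 2 1 3 5 / 5 3 2 4 1 / 3 4 5 1 2 / 1 5 3 2 4 / 2 1 4 5 3.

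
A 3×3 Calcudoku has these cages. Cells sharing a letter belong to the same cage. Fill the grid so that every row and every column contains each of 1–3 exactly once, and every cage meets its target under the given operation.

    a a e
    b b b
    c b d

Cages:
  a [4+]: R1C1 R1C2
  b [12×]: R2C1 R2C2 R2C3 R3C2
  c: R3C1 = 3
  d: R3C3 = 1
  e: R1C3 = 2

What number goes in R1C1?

E is a freebie, leaving R1C3 = 2.
C is a freebie; hence R3C1 = 3.
The 4 cells of cage b must have product 12; hence R3C2 = 2.
D is a freebie; hence R3C3 = 1.
3 is placed in column 1, so R1C1 = 1.
Cage a's pair has sum 4, which forces R1C2 = 3.
The 4 cells of cage b must have product 12, so R2C1 = 2.
Cage b needs product 12, which forces R2C2 = 1.
1 is placed in column 3, which forces R2C3 = 3.
Filled in: 1 3 2 / 2 1 3 / 3 2 1.

1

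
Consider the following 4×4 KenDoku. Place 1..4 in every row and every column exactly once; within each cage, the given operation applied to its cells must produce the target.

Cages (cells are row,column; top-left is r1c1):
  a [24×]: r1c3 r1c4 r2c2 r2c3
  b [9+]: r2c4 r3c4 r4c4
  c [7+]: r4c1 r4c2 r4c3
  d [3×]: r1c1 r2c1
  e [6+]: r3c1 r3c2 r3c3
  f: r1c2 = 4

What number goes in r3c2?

1

Cage f is given; hence r1c2 = 4.
Cage a needs product 24; hence r2c3 = 4.
Cage c has sum 7, which forces r4c1 = 4.
The 3 cells of cage b must have sum 9, so r3c4 = 4.
In row 4, 3 can only go at r4c4, so r4c4 = 3.
Column 4 now contains 3, leaving r2c4 = 2.
Cage a has product 24, leaving r1c3 = 2.
2 is placed in column 4, leaving r1c4 = 1.
The 4 cells of cage a must have product 24, which forces r2c2 = 3.
Column 3 already has 2; hence r4c3 = 1.
Row 1 now contains 1, so r1c1 = 3.
Row 2 now contains 3; hence r2c1 = 1.
1 is placed in column 1; hence r3c1 = 2.
Row 3 now contains 2; hence r3c2 = 1.
Column 3 now contains 1, which forces r3c3 = 3.
1 is placed in row 4; hence r4c2 = 2.
The full grid is 3 4 2 1 / 1 3 4 2 / 2 1 3 4 / 4 2 1 3.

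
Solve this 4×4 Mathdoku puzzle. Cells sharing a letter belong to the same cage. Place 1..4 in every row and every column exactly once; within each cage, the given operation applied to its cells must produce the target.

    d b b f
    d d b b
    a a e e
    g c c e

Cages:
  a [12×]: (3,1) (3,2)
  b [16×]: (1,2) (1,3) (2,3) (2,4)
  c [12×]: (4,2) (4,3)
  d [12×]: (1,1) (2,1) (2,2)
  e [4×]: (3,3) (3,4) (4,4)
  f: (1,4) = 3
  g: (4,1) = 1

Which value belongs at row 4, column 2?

F is a freebie, so (1,4) = 3.
Cage g is given, so (4,1) = 1.
1 is placed in row 4; hence (4,4) = 2.
The 3 cells of cage d must have product 12, so (2,1) = 3.
Column 1 now contains 3, leaving (3,1) = 4.
Row 3 already has 4; hence (3,2) = 3.
The 3 cells of cage e must have product 4, so (3,3) = 2.
Cage e needs product 4, which forces (3,4) = 1.
Column 2 now contains 3, so (4,2) = 4.
4 is placed in row 4, leaving (4,3) = 3.
4 is placed in column 1, so (1,1) = 2.
The 4 cells of cage b must have product 16, so (1,2) = 1.
Cage b has product 16, leaving (1,3) = 4.
Cage d has product 12, which forces (2,2) = 2.
Cage b has product 16, so (2,3) = 1.
Column 4 now contains 1, so (2,4) = 4.
The full grid is 2 1 4 3 / 3 2 1 4 / 4 3 2 1 / 1 4 3 2.

4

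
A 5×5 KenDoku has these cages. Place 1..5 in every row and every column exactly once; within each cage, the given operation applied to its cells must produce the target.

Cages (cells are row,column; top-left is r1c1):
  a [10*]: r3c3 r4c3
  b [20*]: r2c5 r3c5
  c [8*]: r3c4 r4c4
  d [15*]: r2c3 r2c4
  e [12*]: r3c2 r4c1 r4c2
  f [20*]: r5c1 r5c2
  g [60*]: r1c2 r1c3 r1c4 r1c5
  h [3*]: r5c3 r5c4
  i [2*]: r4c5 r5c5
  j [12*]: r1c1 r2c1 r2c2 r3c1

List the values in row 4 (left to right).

4 3 5 2 1

Row 1 needs a 2, and only r1c1 is open for it.
Cage j has product 12, which forces r2c2 = 2.
Row 2 needs a 1, and only r2c1 is open for it.
1 is placed in column 1, leaving r3c1 = 3.
3 is placed in column 1, which forces r4c1 = 4.
Row 4 already has 4, which forces r4c4 = 2.
Row 4 already has 2, so r4c5 = 1.
4 is placed in column 1; hence r5c1 = 5.
5 is placed in row 5, which forces r5c2 = 4.
Column 5 now contains 1; hence r5c5 = 2.
4 is placed in column 2, leaving r3c2 = 1.
Cage a needs two cells with product 10, which forces r3c3 = 2.
Column 4 now contains 2, leaving r3c4 = 4.
4 is placed in row 3, which forces r3c5 = 5.
1 is placed in row 4, so r4c2 = 3.
Row 4 already has 2, leaving r4c3 = 5.
Column 2 already has 3, leaving r1c2 = 5.
Column 3 already has 5, which forces r2c3 = 3.
Cage d needs two cells with product 15, leaving r2c4 = 5.
5 is placed in column 5, so r2c5 = 4.
Column 3 now contains 3, so r5c3 = 1.
Row 5 already has 1; hence r5c4 = 3.
Column 3 already has 1, so r1c3 = 4.
Column 4 already has 3, which forces r1c4 = 1.
Column 5 already has 4, so r1c5 = 3.
Completed grid: 2 5 4 1 3 / 1 2 3 5 4 / 3 1 2 4 5 / 4 3 5 2 1 / 5 4 1 3 2.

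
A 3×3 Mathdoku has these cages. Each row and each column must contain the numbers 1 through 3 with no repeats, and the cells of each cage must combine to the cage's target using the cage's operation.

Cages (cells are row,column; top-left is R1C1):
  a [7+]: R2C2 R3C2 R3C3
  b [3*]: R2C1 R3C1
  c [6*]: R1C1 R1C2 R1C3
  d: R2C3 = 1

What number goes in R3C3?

D is a freebie, leaving R2C3 = 1.
1 is placed in row 2, leaving R2C1 = 3.
3 is placed in row 2; hence R2C2 = 2.
The two cells of cage b must have product 3, leaving R3C1 = 1.
Row 3 now contains 1; hence R3C2 = 3.
3 is placed in row 3, which forces R3C3 = 2.
1 is placed in column 1; hence R1C1 = 2.
Column 2 already has 3; hence R1C2 = 1.
Column 3 already has 2, so R1C3 = 3.
Completed grid: 2 1 3 / 3 2 1 / 1 3 2.

2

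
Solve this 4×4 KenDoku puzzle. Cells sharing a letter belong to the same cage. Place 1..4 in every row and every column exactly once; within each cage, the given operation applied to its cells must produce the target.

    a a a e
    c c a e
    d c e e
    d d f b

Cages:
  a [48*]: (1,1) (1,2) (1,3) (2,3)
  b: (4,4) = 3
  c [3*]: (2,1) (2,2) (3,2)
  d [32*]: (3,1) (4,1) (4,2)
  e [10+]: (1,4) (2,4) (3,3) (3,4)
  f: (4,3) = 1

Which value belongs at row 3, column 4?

2

The 3 cells of cage c must have product 3, leaving (2,1) = 1.
Cage c has product 3, which forces (2,2) = 3.
The 3 cells of cage d must have product 32; hence (3,1) = 4.
Cage c needs product 3, so (3,2) = 1.
The 3 cells of cage d must have product 32, which forces (4,1) = 2.
The 3 cells of cage d must have product 32; hence (4,2) = 4.
Cage f is a single given cell, leaving (4,3) = 1.
B is a freebie, leaving (4,4) = 3.
Column 1 already has 2; hence (1,1) = 3.
Column 2 already has 4, so (1,2) = 2.
Cage a has product 48, which forces (1,3) = 4.
The 4 cells of cage e must have sum 10, so (1,4) = 1.
Cage a needs product 48, which forces (2,3) = 2.
The 4 cells of cage e must have sum 10, so (2,4) = 4.
Cage e needs sum 10; hence (3,3) = 3.
Column 4 now contains 3, so (3,4) = 2.
The full grid is 3 2 4 1 / 1 3 2 4 / 4 1 3 2 / 2 4 1 3.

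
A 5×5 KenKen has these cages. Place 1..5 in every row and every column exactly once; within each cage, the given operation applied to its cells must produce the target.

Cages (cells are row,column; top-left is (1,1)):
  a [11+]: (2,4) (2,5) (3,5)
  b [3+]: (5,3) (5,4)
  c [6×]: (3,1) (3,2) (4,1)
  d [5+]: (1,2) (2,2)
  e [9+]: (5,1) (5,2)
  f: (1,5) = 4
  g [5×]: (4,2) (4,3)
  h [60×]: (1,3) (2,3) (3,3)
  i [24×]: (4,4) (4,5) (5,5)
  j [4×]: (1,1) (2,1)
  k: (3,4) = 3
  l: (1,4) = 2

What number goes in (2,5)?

1

L is a freebie, leaving (1,4) = 2.
Cage f is given; hence (1,5) = 4.
Cage k is given, leaving (3,4) = 3.
Column 4 already has 3, which forces (4,4) = 4.
Column 4 now contains 2, leaving (5,4) = 1.
Row 1 already has 4, which forces (1,1) = 1.
Row 1 now contains 1, which forces (1,2) = 3.
3 is placed in row 1, leaving (1,3) = 5.
Cage j's pair has product 4, leaving (2,1) = 4.
4 is placed in row 2, leaving (2,2) = 2.
4 is placed in row 2, so (2,3) = 3.
4 is placed in column 4, so (2,4) = 5.
The 3 cells of cage a must have sum 11, which forces (2,5) = 1.
Column 1 already has 1, so (3,1) = 2.
Column 2 now contains 2, leaving (3,2) = 1.
5 is placed in column 3, so (3,3) = 4.
Cage a needs sum 11, so (3,5) = 5.
The 3 cells of cage c must have product 6, leaving (4,1) = 3.
Column 2 now contains 1, leaving (4,2) = 5.
5 is placed in column 3, which forces (4,3) = 1.
Row 4 now contains 3, so (4,5) = 2.
Column 1 now contains 4, so (5,1) = 5.
Column 2 already has 5, leaving (5,2) = 4.
Row 5 now contains 1; hence (5,3) = 2.
2 is placed in column 5, which forces (5,5) = 3.
Filled in: 1 3 5 2 4 / 4 2 3 5 1 / 2 1 4 3 5 / 3 5 1 4 2 / 5 4 2 1 3.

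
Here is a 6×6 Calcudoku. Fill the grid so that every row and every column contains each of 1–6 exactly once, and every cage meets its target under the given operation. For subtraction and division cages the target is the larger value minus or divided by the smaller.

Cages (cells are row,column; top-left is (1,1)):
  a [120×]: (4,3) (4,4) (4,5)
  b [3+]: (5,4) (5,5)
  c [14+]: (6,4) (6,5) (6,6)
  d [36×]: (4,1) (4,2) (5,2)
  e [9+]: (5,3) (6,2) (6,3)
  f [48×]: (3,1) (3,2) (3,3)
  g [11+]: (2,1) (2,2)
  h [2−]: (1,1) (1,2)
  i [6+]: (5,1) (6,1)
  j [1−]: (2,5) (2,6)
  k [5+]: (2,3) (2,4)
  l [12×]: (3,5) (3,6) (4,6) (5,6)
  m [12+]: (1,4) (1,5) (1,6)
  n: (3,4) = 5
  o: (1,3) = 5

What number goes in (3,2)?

2

O is a freebie, which forces (1,3) = 5.
Cage n is a single given cell; hence (3,4) = 5.
Cage a needs product 120; hence (4,5) = 5.
Cage c has sum 14, which forces (6,6) = 5.
The only place for 3 in row 3 is (3,6).
In row 3, 1 can only go at (3,5), so (3,5) = 1.
Cage b's pair has sum 3; hence (5,4) = 1.
1 is placed in column 5, so (5,5) = 2.
Row 5 now contains 1, which forces (5,6) = 4.
Column 5 already has 2, which forces (2,5) = 3.
Cage j's pair has difference 1, so (2,6) = 2.
Column 6 already has 4, so (4,6) = 1.
Row 5 already has 4, which forces (5,1) = 5.
Cage i needs two cells with sum 6; hence (6,1) = 1.
3 is placed in column 5, which forces (6,5) = 6.
Cage m needs sum 12, which forces (1,4) = 2.
6 is placed in column 5, leaving (1,5) = 4.
Column 6 now contains 2, which forces (1,6) = 6.
Column 1 already has 5, so (2,1) = 6.
Cage g needs two cells with sum 11, leaving (2,2) = 5.
Row 2 now contains 2; hence (2,3) = 1.
Row 2 now contains 2, so (2,4) = 4.
Column 4 now contains 4, so (4,4) = 6.
Cage e has sum 9; hence (5,3) = 3.
Row 6 now contains 6; hence (6,4) = 3.
Row 1 already has 6, which forces (1,1) = 3.
Row 1 already has 6; hence (1,2) = 1.
Column 1 now contains 3; hence (4,1) = 2.
Row 4 now contains 2, leaving (4,2) = 3.
Row 4 already has 6, which forces (4,3) = 4.
Row 5 now contains 3, which forces (5,2) = 6.
4 is placed in column 3, so (6,3) = 2.
Column 1 already has 2; hence (3,1) = 4.
The 3 cells of cage f must have product 48; hence (3,2) = 2.
Column 3 now contains 2; hence (3,3) = 6.
2 is placed in row 6; hence (6,2) = 4.
Completed grid: 3 1 5 2 4 6 / 6 5 1 4 3 2 / 4 2 6 5 1 3 / 2 3 4 6 5 1 / 5 6 3 1 2 4 / 1 4 2 3 6 5.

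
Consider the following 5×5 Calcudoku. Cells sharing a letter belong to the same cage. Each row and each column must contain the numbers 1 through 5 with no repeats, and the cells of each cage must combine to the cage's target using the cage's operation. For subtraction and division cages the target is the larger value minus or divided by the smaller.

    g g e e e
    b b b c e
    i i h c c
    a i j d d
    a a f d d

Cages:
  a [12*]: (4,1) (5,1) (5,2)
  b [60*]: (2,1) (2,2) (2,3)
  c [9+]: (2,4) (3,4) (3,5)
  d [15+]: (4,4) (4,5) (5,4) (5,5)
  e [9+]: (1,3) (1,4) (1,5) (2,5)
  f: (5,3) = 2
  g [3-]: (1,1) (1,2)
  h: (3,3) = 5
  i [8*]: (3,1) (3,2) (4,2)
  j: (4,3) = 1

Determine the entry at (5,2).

1

H is a freebie, which forces (3,3) = 5.
Cage j is given, so (4,3) = 1.
Cage f is a single given cell, which forces (5,3) = 2.
The only place for 1 in row 2 is (2,5).
The 4 cells of cage e must have sum 9, leaving (1,4) = 1.
The only place for 2 in row 2 is (2,4).
Column 5 needs a 2, and only (4,5) is open for it.
2 is placed in row 4, leaving (4,2) = 4.
4 is placed in row 4; hence (4,4) = 5.
Column 4 already has 5, so (5,4) = 3.
3 is placed in column 4, which forces (3,4) = 4.
Cage c needs sum 9, leaving (3,5) = 3.
4 is placed in row 4; hence (4,1) = 3.
Cage a needs product 12, which forces (5,1) = 4.
Row 5 already has 3, so (5,2) = 1.
Cage d needs sum 15, leaving (5,5) = 5.
Cage e needs sum 9, leaving (1,3) = 3.
3 is placed in column 5, so (1,5) = 4.
Column 1 already has 4, which forces (2,1) = 5.
Cage b needs product 60, which forces (2,2) = 3.
Cage b needs product 60; hence (2,3) = 4.
Cage i needs product 8; hence (3,1) = 1.
Column 2 already has 1, so (3,2) = 2.
5 is placed in column 1; hence (1,1) = 2.
2 is placed in column 2, which forces (1,2) = 5.
Completed grid: 2 5 3 1 4 / 5 3 4 2 1 / 1 2 5 4 3 / 3 4 1 5 2 / 4 1 2 3 5.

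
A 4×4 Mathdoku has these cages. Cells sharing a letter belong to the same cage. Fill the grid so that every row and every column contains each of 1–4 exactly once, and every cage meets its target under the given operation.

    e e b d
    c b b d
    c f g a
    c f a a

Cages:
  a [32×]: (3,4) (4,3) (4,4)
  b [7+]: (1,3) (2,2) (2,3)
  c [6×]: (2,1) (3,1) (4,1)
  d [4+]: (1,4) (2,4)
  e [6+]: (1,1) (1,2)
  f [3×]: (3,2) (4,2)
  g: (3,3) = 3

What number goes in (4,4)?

Cage g is given; hence (3,3) = 3.
The 3 cells of cage a must have product 32, leaving (3,4) = 4.
Cage a needs product 32; hence (4,3) = 4.
Cage a needs product 32; hence (4,4) = 2.
Cage b has sum 7, so (2,2) = 4.
Row 3 already has 3; hence (3,2) = 1.
Cage f needs two cells with product 3; hence (4,2) = 3.
Cage e needs two cells with sum 6, which forces (1,1) = 4.
Column 2 already has 4, leaving (1,2) = 2.
Row 1 now contains 2, which forces (1,3) = 1.
Row 1 already has 1; hence (1,4) = 3.
Cage c has product 6, so (2,1) = 3.
1 is placed in column 3, so (2,3) = 2.
Column 4 already has 3, leaving (2,4) = 1.
Row 3 now contains 1, so (3,1) = 2.
Row 4 already has 3, leaving (4,1) = 1.
Completed grid: 4 2 1 3 / 3 4 2 1 / 2 1 3 4 / 1 3 4 2.

2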